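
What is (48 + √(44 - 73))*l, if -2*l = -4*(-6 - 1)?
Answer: -672 - 14*I*√29 ≈ -672.0 - 75.392*I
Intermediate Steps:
l = -14 (l = -(-2)*(-6 - 1) = -(-2)*(-7) = -½*28 = -14)
(48 + √(44 - 73))*l = (48 + √(44 - 73))*(-14) = (48 + √(-29))*(-14) = (48 + I*√29)*(-14) = -672 - 14*I*√29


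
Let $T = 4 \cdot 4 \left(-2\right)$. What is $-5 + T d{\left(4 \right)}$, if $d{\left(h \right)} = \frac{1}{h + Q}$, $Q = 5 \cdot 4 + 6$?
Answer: $- \frac{91}{15} \approx -6.0667$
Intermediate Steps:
$T = -32$ ($T = 16 \left(-2\right) = -32$)
$Q = 26$ ($Q = 20 + 6 = 26$)
$d{\left(h \right)} = \frac{1}{26 + h}$ ($d{\left(h \right)} = \frac{1}{h + 26} = \frac{1}{26 + h}$)
$-5 + T d{\left(4 \right)} = -5 - \frac{32}{26 + 4} = -5 - \frac{32}{30} = -5 - \frac{16}{15} = - \frac{91}{15}$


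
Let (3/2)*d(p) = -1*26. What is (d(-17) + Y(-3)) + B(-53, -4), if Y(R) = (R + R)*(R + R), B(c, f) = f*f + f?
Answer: 92/3 ≈ 30.667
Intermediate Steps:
d(p) = -52/3 (d(p) = 2*(-1*26)/3 = (⅔)*(-26) = -52/3)
B(c, f) = f + f² (B(c, f) = f² + f = f + f²)
Y(R) = 4*R² (Y(R) = (2*R)*(2*R) = 4*R²)
(d(-17) + Y(-3)) + B(-53, -4) = (-52/3 + 4*(-3)²) - 4*(1 - 4) = (-52/3 + 4*9) - 4*(-3) = (-52/3 + 36) + 12 = 56/3 + 12 = 92/3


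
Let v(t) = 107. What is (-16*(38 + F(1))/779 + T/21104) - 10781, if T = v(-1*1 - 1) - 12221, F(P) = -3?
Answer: -88630533771/8220008 ≈ -10782.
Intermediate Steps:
T = -12114 (T = 107 - 12221 = -12114)
(-16*(38 + F(1))/779 + T/21104) - 10781 = (-16*(38 - 3)/779 - 12114/21104) - 10781 = (-16*35*(1/779) - 12114*1/21104) - 10781 = (-560*1/779 - 6057/10552) - 10781 = (-560/779 - 6057/10552) - 10781 = -10627523/8220008 - 10781 = -88630533771/8220008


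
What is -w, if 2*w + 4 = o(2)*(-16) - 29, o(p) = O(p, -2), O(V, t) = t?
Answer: ½ ≈ 0.50000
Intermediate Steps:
o(p) = -2
w = -½ (w = -2 + (-2*(-16) - 29)/2 = -2 + (32 - 29)/2 = -2 + (½)*3 = -2 + 3/2 = -½ ≈ -0.50000)
-w = -1*(-½) = ½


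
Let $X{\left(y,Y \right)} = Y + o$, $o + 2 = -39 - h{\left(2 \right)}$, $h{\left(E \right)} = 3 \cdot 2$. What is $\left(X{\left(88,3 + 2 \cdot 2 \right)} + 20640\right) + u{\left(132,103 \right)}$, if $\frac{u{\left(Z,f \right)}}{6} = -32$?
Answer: $20408$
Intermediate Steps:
$h{\left(E \right)} = 6$
$u{\left(Z,f \right)} = -192$ ($u{\left(Z,f \right)} = 6 \left(-32\right) = -192$)
$o = -47$ ($o = -2 - 45 = -47$)
$X{\left(y,Y \right)} = -47 + Y$ ($X{\left(y,Y \right)} = Y - 47 = -47 + Y$)
$\left(X{\left(88,3 + 2 \cdot 2 \right)} + 20640\right) + u{\left(132,103 \right)} = \left(\left(-47 + \left(3 + 2 \cdot 2\right)\right) + 20640\right) - 192 = \left(\left(-47 + \left(3 + 4\right)\right) + 20640\right) - 192 = \left(\left(-47 + 7\right) + 20640\right) - 192 = \left(-40 + 20640\right) - 192 = 20600 - 192 = 20408$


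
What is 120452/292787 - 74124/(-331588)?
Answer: 15410745341/24271163939 ≈ 0.63494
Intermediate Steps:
120452/292787 - 74124/(-331588) = 120452*(1/292787) - 74124*(-1/331588) = 120452/292787 + 18531/82897 = 15410745341/24271163939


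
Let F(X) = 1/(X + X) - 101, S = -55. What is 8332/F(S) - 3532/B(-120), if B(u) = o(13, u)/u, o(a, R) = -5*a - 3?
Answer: -1192902400/188887 ≈ -6315.4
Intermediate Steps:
o(a, R) = -3 - 5*a
B(u) = -68/u (B(u) = (-3 - 5*13)/u = (-3 - 65)/u = -68/u)
F(X) = -101 + 1/(2*X) (F(X) = 1/(2*X) - 101 = -101 + 1/(2*X))
8332/F(S) - 3532/B(-120) = 8332/(-101 + (1/2)/(-55)) - 3532/((-68/(-120))) = 8332/(-101 + (1/2)*(-1/55)) - 3532/((-68*(-1/120))) = 8332/(-101 - 1/110) - 3532/17/30 = 8332/(-11111/110) - 3532*30/17 = 8332*(-110/11111) - 105960/17 = -916520/11111 - 105960/17 = -1192902400/188887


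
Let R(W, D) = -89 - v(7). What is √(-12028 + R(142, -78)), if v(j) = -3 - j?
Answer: I*√12107 ≈ 110.03*I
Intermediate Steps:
R(W, D) = -79 (R(W, D) = -89 - (-3 - 1*7) = -89 - (-3 - 7) = -89 - 1*(-10) = -89 + 10 = -79)
√(-12028 + R(142, -78)) = √(-12028 - 79) = √(-12107) = I*√12107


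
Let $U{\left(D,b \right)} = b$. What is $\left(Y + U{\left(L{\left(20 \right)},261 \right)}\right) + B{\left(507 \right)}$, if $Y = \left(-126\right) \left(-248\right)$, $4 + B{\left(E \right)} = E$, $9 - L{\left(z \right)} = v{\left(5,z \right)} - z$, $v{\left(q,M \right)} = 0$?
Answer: $32012$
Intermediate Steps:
$L{\left(z \right)} = 9 + z$ ($L{\left(z \right)} = 9 - \left(0 - z\right) = 9 - - z = 9 + z$)
$B{\left(E \right)} = -4 + E$
$Y = 31248$
$\left(Y + U{\left(L{\left(20 \right)},261 \right)}\right) + B{\left(507 \right)} = \left(31248 + 261\right) + \left(-4 + 507\right) = 31509 + 503 = 32012$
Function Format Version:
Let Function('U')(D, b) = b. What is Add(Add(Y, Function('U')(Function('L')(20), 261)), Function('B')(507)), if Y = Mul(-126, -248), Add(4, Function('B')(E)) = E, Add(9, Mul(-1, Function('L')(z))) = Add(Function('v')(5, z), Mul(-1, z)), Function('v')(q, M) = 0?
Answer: 32012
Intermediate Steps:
Function('L')(z) = Add(9, z) (Function('L')(z) = Add(9, Mul(-1, Add(0, Mul(-1, z)))) = Add(9, Mul(-1, Mul(-1, z))) = Add(9, z))
Function('B')(E) = Add(-4, E)
Y = 31248
Add(Add(Y, Function('U')(Function('L')(20), 261)), Function('B')(507)) = Add(Add(31248, 261), Add(-4, 507)) = Add(31509, 503) = 32012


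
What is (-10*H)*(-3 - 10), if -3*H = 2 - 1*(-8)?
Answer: -1300/3 ≈ -433.33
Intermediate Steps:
H = -10/3 (H = -(2 - 1*(-8))/3 = -(2 + 8)/3 = -1/3*10 = -10/3 ≈ -3.3333)
(-10*H)*(-3 - 10) = (-10*(-10/3))*(-3 - 10) = (100/3)*(-13) = -1300/3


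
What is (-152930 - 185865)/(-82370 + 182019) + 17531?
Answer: 1746607824/99649 ≈ 17528.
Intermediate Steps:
(-152930 - 185865)/(-82370 + 182019) + 17531 = -338795/99649 + 17531 = 1746607824/99649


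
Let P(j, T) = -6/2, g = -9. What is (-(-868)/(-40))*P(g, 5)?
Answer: 651/10 ≈ 65.100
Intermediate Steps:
P(j, T) = -3 (P(j, T) = -6*1/2 = -3)
(-(-868)/(-40))*P(g, 5) = -(-868)/(-40)*(-3) = -(-868)*(-1)/40*(-3) = -62*7/20*(-3) = -217/10*(-3) = 651/10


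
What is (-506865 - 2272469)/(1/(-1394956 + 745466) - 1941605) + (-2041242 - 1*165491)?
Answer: -2782805534103319923/1261053031451 ≈ -2.2067e+6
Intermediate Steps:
(-506865 - 2272469)/(1/(-1394956 + 745466) - 1941605) + (-2041242 - 1*165491) = -2779334/(1/(-649490) - 1941605) + (-2041242 - 165491) = -2779334/(-1/649490 - 1941605) - 2206733 = -2779334/(-1261053031451/649490) - 2206733 = -2779334*(-649490/1261053031451) - 2206733 = 1805149639660/1261053031451 - 2206733 = -2782805534103319923/1261053031451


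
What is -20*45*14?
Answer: -12600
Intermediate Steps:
-20*45*14 = -900*14 = -12600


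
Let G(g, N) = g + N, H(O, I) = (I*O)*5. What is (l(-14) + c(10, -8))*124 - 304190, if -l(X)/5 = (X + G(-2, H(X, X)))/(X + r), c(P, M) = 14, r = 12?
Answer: -3614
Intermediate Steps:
H(O, I) = 5*I*O
G(g, N) = N + g
l(X) = -5*(-2 + X + 5*X²)/(12 + X) (l(X) = -5*(X + (5*X*X - 2))/(X + 12) = -5*(X + (5*X² - 2))/(12 + X) = -5*(X + (-2 + 5*X²))/(12 + X) = -5*(-2 + X + 5*X²)/(12 + X))
(l(-14) + c(10, -8))*124 - 304190 = (5*(2 - 1*(-14) - 5*(-14)²)/(12 - 14) + 14)*124 - 304190 = (5*(2 + 14 - 5*196)/(-2) + 14)*124 - 304190 = (5*(-½)*(2 + 14 - 980) + 14)*124 - 304190 = (5*(-½)*(-964) + 14)*124 - 304190 = (2410 + 14)*124 - 304190 = 2424*124 - 304190 = 300576 - 304190 = -3614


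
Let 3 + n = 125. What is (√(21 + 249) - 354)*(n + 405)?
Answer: -186558 + 1581*√30 ≈ -1.7790e+5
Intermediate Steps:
n = 122 (n = -3 + 125 = 122)
(√(21 + 249) - 354)*(n + 405) = (√(21 + 249) - 354)*(122 + 405) = (√270 - 354)*527 = (3*√30 - 354)*527 = (-354 + 3*√30)*527 = -186558 + 1581*√30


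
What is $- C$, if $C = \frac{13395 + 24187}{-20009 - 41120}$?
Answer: $\frac{37582}{61129} \approx 0.6148$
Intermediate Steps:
$C = - \frac{37582}{61129}$ ($C = \frac{37582}{-61129} = 37582 \left(- \frac{1}{61129}\right) = - \frac{37582}{61129} \approx -0.6148$)
$- C = \left(-1\right) \left(- \frac{37582}{61129}\right) = \frac{37582}{61129}$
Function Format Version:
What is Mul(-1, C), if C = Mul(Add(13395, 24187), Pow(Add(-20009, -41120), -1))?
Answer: Rational(37582, 61129) ≈ 0.61480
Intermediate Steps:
C = Rational(-37582, 61129) (C = Mul(37582, Pow(-61129, -1)) = Mul(37582, Rational(-1, 61129)) = Rational(-37582, 61129) ≈ -0.61480)
Mul(-1, C) = Mul(-1, Rational(-37582, 61129)) = Rational(37582, 61129)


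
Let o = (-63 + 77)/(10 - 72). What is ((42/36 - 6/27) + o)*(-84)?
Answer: -5614/93 ≈ -60.366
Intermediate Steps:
o = -7/31 (o = 14/(-62) = 14*(-1/62) = -7/31 ≈ -0.22581)
((42/36 - 6/27) + o)*(-84) = ((42/36 - 6/27) - 7/31)*(-84) = ((42*(1/36) - 6*1/27) - 7/31)*(-84) = ((7/6 - 2/9) - 7/31)*(-84) = (17/18 - 7/31)*(-84) = (401/558)*(-84) = -5614/93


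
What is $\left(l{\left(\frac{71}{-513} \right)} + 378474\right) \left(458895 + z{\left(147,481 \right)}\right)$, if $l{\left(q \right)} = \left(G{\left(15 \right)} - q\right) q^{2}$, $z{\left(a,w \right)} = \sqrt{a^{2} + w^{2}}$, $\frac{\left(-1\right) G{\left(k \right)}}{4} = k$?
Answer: $\frac{7815898318735596185}{45001899} + \frac{51095991362309 \sqrt{252970}}{135005697} \approx 1.7387 \cdot 10^{11}$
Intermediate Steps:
$G{\left(k \right)} = - 4 k$
$l{\left(q \right)} = q^{2} \left(-60 - q\right)$ ($l{\left(q \right)} = \left(\left(-4\right) 15 - q\right) q^{2} = \left(-60 - q\right) q^{2} = q^{2} \left(-60 - q\right)$)
$\left(l{\left(\frac{71}{-513} \right)} + 378474\right) \left(458895 + z{\left(147,481 \right)}\right) = \left(\left(\frac{71}{-513}\right)^{2} \left(-60 - \frac{71}{-513}\right) + 378474\right) \left(458895 + \sqrt{147^{2} + 481^{2}}\right) = \left(\left(71 \left(- \frac{1}{513}\right)\right)^{2} \left(-60 - 71 \left(- \frac{1}{513}\right)\right) + 378474\right) \left(458895 + \sqrt{21609 + 231361}\right) = \left(\left(- \frac{71}{513}\right)^{2} \left(-60 - - \frac{71}{513}\right) + 378474\right) \left(458895 + \sqrt{252970}\right) = \left(\frac{5041 \left(-60 + \frac{71}{513}\right)}{263169} + 378474\right) \left(458895 + \sqrt{252970}\right) = \left(\frac{5041}{263169} \left(- \frac{30709}{513}\right) + 378474\right) \left(458895 + \sqrt{252970}\right) = \left(- \frac{154804069}{135005697} + 378474\right) \left(458895 + \sqrt{252970}\right) = \frac{51095991362309 \left(458895 + \sqrt{252970}\right)}{135005697} = \frac{7815898318735596185}{45001899} + \frac{51095991362309 \sqrt{252970}}{135005697}$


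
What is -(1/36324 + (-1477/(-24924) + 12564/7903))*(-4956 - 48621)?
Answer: 1463307075759205/16562261779 ≈ 88352.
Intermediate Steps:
-(1/36324 + (-1477/(-24924) + 12564/7903))*(-4956 - 48621) = -(1/36324 + (-1477*(-1/24924) + 12564*(1/7903)))*(-53577) = -(1/36324 + (1477/24924 + 12564/7903))*(-53577) = -(1/36324 + 324817867/196974372)*(-53577) = -245810024485*(-53577)/149060356011 = -1*(-1463307075759205/16562261779) = 1463307075759205/16562261779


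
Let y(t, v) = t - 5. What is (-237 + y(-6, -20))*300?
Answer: -74400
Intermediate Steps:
y(t, v) = -5 + t
(-237 + y(-6, -20))*300 = (-237 + (-5 - 6))*300 = (-237 - 11)*300 = -248*300 = -74400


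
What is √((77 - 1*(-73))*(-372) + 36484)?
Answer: 2*I*√4829 ≈ 138.98*I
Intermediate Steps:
√((77 - 1*(-73))*(-372) + 36484) = √((77 + 73)*(-372) + 36484) = √(150*(-372) + 36484) = √(-55800 + 36484) = √(-19316) = 2*I*√4829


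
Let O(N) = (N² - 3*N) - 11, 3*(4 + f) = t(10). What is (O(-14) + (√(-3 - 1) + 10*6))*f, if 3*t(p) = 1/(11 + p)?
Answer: -30955/27 - 1510*I/189 ≈ -1146.5 - 7.9894*I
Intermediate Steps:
t(p) = 1/(3*(11 + p))
f = -755/189 (f = -4 + (1/(3*(11 + 10)))/3 = -4 + ((⅓)/21)/3 = -4 + ((⅓)*(1/21))/3 = -4 + (⅓)*(1/63) = -4 + 1/189 = -755/189 ≈ -3.9947)
O(N) = -11 + N² - 3*N
(O(-14) + (√(-3 - 1) + 10*6))*f = ((-11 + (-14)² - 3*(-14)) + (√(-3 - 1) + 10*6))*(-755/189) = ((-11 + 196 + 42) + (√(-4) + 60))*(-755/189) = (227 + (2*I + 60))*(-755/189) = (227 + (60 + 2*I))*(-755/189) = (287 + 2*I)*(-755/189) = -30955/27 - 1510*I/189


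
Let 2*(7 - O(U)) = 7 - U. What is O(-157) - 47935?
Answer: -48010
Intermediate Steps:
O(U) = 7/2 + U/2 (O(U) = 7 - (7 - U)/2 = 7 + (-7/2 + U/2) = 7/2 + U/2)
O(-157) - 47935 = (7/2 + (1/2)*(-157)) - 47935 = (7/2 - 157/2) - 47935 = -75 - 47935 = -48010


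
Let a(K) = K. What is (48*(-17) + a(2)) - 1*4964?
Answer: -5778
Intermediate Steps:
(48*(-17) + a(2)) - 1*4964 = (48*(-17) + 2) - 1*4964 = (-816 + 2) - 4964 = -814 - 4964 = -5778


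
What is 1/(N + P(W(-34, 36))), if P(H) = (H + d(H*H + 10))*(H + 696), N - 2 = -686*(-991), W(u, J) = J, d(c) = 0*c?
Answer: 1/706180 ≈ 1.4161e-6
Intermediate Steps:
d(c) = 0
N = 679828 (N = 2 - 686*(-991) = 2 + 679826 = 679828)
P(H) = H*(696 + H) (P(H) = (H + 0)*(H + 696) = H*(696 + H))
1/(N + P(W(-34, 36))) = 1/(679828 + 36*(696 + 36)) = 1/(679828 + 36*732) = 1/(679828 + 26352) = 1/706180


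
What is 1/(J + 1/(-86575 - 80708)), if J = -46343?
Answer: -167283/7752396070 ≈ -2.1578e-5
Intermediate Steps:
1/(J + 1/(-86575 - 80708)) = 1/(-46343 + 1/(-86575 - 80708)) = 1/(-46343 + 1/(-167283)) = 1/(-46343 - 1/167283) = 1/(-7752396070/167283) = -167283/7752396070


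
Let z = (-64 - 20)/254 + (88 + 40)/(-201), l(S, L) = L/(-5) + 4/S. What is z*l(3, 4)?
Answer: -197584/382905 ≈ -0.51601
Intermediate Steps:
l(S, L) = 4/S - L/5 (l(S, L) = L*(-1/5) + 4/S = -L/5 + 4/S = 4/S - L/5)
z = -24698/25527 (z = -84*1/254 + 128*(-1/201) = -42/127 - 128/201 = -24698/25527 ≈ -0.96752)
z*l(3, 4) = -24698*(4/3 - 1/5*4)/25527 = -24698*(4*(1/3) - 4/5)/25527 = -24698*(4/3 - 4/5)/25527 = -24698/25527*8/15 = -197584/382905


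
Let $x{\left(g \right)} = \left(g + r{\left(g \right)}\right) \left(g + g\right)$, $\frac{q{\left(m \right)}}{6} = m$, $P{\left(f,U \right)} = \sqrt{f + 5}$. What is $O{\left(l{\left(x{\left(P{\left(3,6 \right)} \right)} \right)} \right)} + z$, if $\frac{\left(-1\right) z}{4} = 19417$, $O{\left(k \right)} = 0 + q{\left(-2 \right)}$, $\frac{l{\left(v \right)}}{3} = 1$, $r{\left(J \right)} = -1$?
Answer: $-77680$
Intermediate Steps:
$P{\left(f,U \right)} = \sqrt{5 + f}$
$q{\left(m \right)} = 6 m$
$x{\left(g \right)} = 2 g \left(-1 + g\right)$ ($x{\left(g \right)} = \left(g - 1\right) \left(g + g\right) = \left(-1 + g\right) 2 g = 2 g \left(-1 + g\right)$)
$l{\left(v \right)} = 3$ ($l{\left(v \right)} = 3 \cdot 1 = 3$)
$O{\left(k \right)} = -12$ ($O{\left(k \right)} = 0 + 6 \left(-2\right) = 0 - 12 = -12$)
$z = -77668$ ($z = \left(-4\right) 19417 = -77668$)
$O{\left(l{\left(x{\left(P{\left(3,6 \right)} \right)} \right)} \right)} + z = -12 - 77668 = -77680$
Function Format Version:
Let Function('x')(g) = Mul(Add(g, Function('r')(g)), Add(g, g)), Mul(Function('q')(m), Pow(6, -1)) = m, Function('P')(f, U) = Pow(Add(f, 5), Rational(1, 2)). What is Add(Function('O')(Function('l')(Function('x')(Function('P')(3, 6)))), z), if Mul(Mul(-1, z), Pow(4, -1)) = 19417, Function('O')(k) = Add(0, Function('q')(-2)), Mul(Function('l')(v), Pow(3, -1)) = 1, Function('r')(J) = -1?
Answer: -77680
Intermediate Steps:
Function('P')(f, U) = Pow(Add(5, f), Rational(1, 2))
Function('q')(m) = Mul(6, m)
Function('x')(g) = Mul(2, g, Add(-1, g)) (Function('x')(g) = Mul(Add(g, -1), Add(g, g)) = Mul(Add(-1, g), Mul(2, g)) = Mul(2, g, Add(-1, g)))
Function('l')(v) = 3 (Function('l')(v) = Mul(3, 1) = 3)
Function('O')(k) = -12 (Function('O')(k) = Add(0, Mul(6, -2)) = Add(0, -12) = -12)
z = -77668 (z = Mul(-4, 19417) = -77668)
Add(Function('O')(Function('l')(Function('x')(Function('P')(3, 6)))), z) = Add(-12, -77668) = -77680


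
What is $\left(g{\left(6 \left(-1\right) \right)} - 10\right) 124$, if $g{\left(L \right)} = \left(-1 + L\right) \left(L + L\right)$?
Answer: $9176$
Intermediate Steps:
$g{\left(L \right)} = 2 L \left(-1 + L\right)$ ($g{\left(L \right)} = \left(-1 + L\right) 2 L = 2 L \left(-1 + L\right)$)
$\left(g{\left(6 \left(-1\right) \right)} - 10\right) 124 = \left(2 \cdot 6 \left(-1\right) \left(-1 + 6 \left(-1\right)\right) - 10\right) 124 = \left(2 \left(-6\right) \left(-1 - 6\right) - 10\right) 124 = \left(2 \left(-6\right) \left(-7\right) - 10\right) 124 = \left(84 - 10\right) 124 = 74 \cdot 124 = 9176$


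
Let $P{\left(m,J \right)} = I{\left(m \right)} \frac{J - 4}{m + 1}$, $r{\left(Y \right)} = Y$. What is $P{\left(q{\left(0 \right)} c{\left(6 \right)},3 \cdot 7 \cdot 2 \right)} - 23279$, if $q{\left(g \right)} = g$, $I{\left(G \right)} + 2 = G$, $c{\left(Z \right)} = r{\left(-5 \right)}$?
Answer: $-23355$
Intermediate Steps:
$c{\left(Z \right)} = -5$
$I{\left(G \right)} = -2 + G$
$P{\left(m,J \right)} = \frac{\left(-4 + J\right) \left(-2 + m\right)}{1 + m}$ ($P{\left(m,J \right)} = \left(-2 + m\right) \frac{J - 4}{m + 1} = \left(-2 + m\right) \frac{-4 + J}{1 + m} = \frac{\left(-4 + J\right) \left(-2 + m\right)}{1 + m}$)
$P{\left(q{\left(0 \right)} c{\left(6 \right)},3 \cdot 7 \cdot 2 \right)} - 23279 = \frac{\left(-4 + 3 \cdot 7 \cdot 2\right) \left(-2 + 0 \left(-5\right)\right)}{1 + 0 \left(-5\right)} - 23279 = \frac{\left(-4 + 21 \cdot 2\right) \left(-2 + 0\right)}{1 + 0} - 23279 = 1^{-1} \left(-4 + 42\right) \left(-2\right) - 23279 = 1 \cdot 38 \left(-2\right) - 23279 = -76 - 23279 = -23355$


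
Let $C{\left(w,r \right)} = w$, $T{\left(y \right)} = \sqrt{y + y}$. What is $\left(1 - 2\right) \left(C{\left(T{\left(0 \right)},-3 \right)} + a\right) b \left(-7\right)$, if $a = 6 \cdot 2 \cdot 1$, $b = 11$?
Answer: $924$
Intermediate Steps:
$T{\left(y \right)} = \sqrt{2} \sqrt{y}$ ($T{\left(y \right)} = \sqrt{2 y} = \sqrt{2} \sqrt{y}$)
$a = 12$ ($a = 12 \cdot 1 = 12$)
$\left(1 - 2\right) \left(C{\left(T{\left(0 \right)},-3 \right)} + a\right) b \left(-7\right) = \left(1 - 2\right) \left(\sqrt{2} \sqrt{0} + 12\right) 11 \left(-7\right) = - (\sqrt{2} \cdot 0 + 12) 11 \left(-7\right) = - (0 + 12) 11 \left(-7\right) = \left(-1\right) 12 \cdot 11 \left(-7\right) = \left(-12\right) 11 \left(-7\right) = \left(-132\right) \left(-7\right) = 924$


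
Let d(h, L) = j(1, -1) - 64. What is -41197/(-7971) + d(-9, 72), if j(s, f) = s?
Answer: -460976/7971 ≈ -57.832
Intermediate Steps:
d(h, L) = -63 (d(h, L) = 1 - 64 = -63)
-41197/(-7971) + d(-9, 72) = -41197/(-7971) - 63 = -41197*(-1/7971) - 63 = 41197/7971 - 63 = -460976/7971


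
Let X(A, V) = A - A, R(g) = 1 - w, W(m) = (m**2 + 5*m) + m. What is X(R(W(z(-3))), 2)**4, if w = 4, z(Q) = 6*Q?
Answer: 0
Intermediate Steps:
W(m) = m**2 + 6*m
R(g) = -3 (R(g) = 1 - 1*4 = 1 - 4 = -3)
X(A, V) = 0
X(R(W(z(-3))), 2)**4 = 0**4 = 0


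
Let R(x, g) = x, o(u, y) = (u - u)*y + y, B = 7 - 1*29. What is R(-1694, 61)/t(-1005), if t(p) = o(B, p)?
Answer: 1694/1005 ≈ 1.6856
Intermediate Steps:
B = -22 (B = 7 - 29 = -22)
o(u, y) = y (o(u, y) = 0*y + y = 0 + y = y)
t(p) = p
R(-1694, 61)/t(-1005) = -1694/(-1005) = -1694*(-1/1005) = 1694/1005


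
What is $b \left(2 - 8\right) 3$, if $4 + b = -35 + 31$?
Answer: $144$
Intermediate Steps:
$b = -8$ ($b = -4 + \left(-35 + 31\right) = -4 - 4 = -8$)
$b \left(2 - 8\right) 3 = - 8 \left(2 - 8\right) 3 = - 8 \left(\left(-6\right) 3\right) = \left(-8\right) \left(-18\right) = 144$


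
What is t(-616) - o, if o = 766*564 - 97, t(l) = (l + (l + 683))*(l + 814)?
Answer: -540629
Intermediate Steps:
t(l) = (683 + 2*l)*(814 + l) (t(l) = (l + (683 + l))*(814 + l) = (683 + 2*l)*(814 + l))
o = 431927 (o = 432024 - 97 = 431927)
t(-616) - o = (555962 + 2*(-616)**2 + 2311*(-616)) - 1*431927 = (555962 + 2*379456 - 1423576) - 431927 = (555962 + 758912 - 1423576) - 431927 = -108702 - 431927 = -540629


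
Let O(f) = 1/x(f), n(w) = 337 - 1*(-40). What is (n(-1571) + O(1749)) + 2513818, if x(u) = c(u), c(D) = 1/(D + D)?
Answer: 2517693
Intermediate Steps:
c(D) = 1/(2*D)
x(u) = 1/(2*u)
n(w) = 377 (n(w) = 337 + 40 = 377)
O(f) = 2*f (O(f) = 1/(1/(2*f)) = 2*f)
(n(-1571) + O(1749)) + 2513818 = (377 + 2*1749) + 2513818 = (377 + 3498) + 2513818 = 3875 + 2513818 = 2517693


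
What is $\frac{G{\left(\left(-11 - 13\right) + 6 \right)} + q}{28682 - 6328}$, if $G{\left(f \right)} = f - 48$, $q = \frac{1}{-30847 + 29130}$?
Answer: $- \frac{113323}{38381818} \approx -0.0029525$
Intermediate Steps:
$q = - \frac{1}{1717}$ ($q = \frac{1}{-1717} = - \frac{1}{1717} \approx -0.00058241$)
$G{\left(f \right)} = -48 + f$
$\frac{G{\left(\left(-11 - 13\right) + 6 \right)} + q}{28682 - 6328} = \frac{\left(-48 + \left(\left(-11 - 13\right) + 6\right)\right) - \frac{1}{1717}}{28682 - 6328} = \frac{\left(-48 + \left(-24 + 6\right)\right) - \frac{1}{1717}}{22354} = \left(\left(-48 - 18\right) - \frac{1}{1717}\right) \frac{1}{22354} = \left(-66 - \frac{1}{1717}\right) \frac{1}{22354} = \left(- \frac{113323}{1717}\right) \frac{1}{22354} = - \frac{113323}{38381818}$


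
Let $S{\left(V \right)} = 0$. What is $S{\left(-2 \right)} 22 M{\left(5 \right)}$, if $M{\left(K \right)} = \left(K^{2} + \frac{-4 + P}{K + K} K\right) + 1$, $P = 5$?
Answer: $0$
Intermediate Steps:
$M{\left(K \right)} = \frac{3}{2} + K^{2}$ ($M{\left(K \right)} = \left(K^{2} + \frac{-4 + 5}{K + K} K\right) + 1 = \left(K^{2} + 1 \frac{1}{2 K} K\right) + 1 = \left(K^{2} + \frac{1}{2 K} K\right) + 1 = \left(K^{2} + \frac{1}{2}\right) + 1 = \left(\frac{1}{2} + K^{2}\right) + 1 = \frac{3}{2} + K^{2}$)
$S{\left(-2 \right)} 22 M{\left(5 \right)} = 0 \cdot 22 \left(\frac{3}{2} + 5^{2}\right) = 0 \left(\frac{3}{2} + 25\right) = 0 \cdot \frac{53}{2} = 0$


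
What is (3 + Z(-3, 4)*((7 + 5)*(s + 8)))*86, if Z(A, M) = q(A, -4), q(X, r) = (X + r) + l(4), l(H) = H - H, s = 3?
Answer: -79206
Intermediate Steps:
l(H) = 0
q(X, r) = X + r (q(X, r) = (X + r) + 0 = X + r)
Z(A, M) = -4 + A (Z(A, M) = A - 4 = -4 + A)
(3 + Z(-3, 4)*((7 + 5)*(s + 8)))*86 = (3 + (-4 - 3)*((7 + 5)*(3 + 8)))*86 = (3 - 84*11)*86 = (3 - 7*132)*86 = (3 - 924)*86 = -921*86 = -79206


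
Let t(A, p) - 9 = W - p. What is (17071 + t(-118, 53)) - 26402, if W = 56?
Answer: -9319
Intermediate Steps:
t(A, p) = 65 - p (t(A, p) = 9 + (56 - p) = 65 - p)
(17071 + t(-118, 53)) - 26402 = (17071 + (65 - 1*53)) - 26402 = (17071 + (65 - 53)) - 26402 = (17071 + 12) - 26402 = 17083 - 26402 = -9319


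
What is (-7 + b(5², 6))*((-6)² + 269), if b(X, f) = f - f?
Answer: -2135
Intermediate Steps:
b(X, f) = 0
(-7 + b(5², 6))*((-6)² + 269) = (-7 + 0)*((-6)² + 269) = -7*(36 + 269) = -7*305 = -2135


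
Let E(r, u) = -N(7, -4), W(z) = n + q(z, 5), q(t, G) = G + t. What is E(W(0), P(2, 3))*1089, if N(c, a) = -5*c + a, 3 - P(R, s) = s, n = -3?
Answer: 42471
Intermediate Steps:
P(R, s) = 3 - s
N(c, a) = a - 5*c
W(z) = 2 + z (W(z) = -3 + (5 + z) = 2 + z)
E(r, u) = 39 (E(r, u) = -(-4 - 5*7) = -(-4 - 35) = -1*(-39) = 39)
E(W(0), P(2, 3))*1089 = 39*1089 = 42471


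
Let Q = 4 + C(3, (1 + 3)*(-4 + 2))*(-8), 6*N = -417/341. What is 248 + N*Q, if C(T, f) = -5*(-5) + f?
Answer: 8522/31 ≈ 274.90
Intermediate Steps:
N = -139/682 (N = (-417/341)/6 = (-417*1/341)/6 = (1/6)*(-417/341) = -139/682 ≈ -0.20381)
C(T, f) = 25 + f
Q = -132 (Q = 4 + (25 + (1 + 3)*(-4 + 2))*(-8) = 4 + (25 + 4*(-2))*(-8) = 4 + (25 - 8)*(-8) = 4 + 17*(-8) = 4 - 136 = -132)
248 + N*Q = 248 - 139/682*(-132) = 248 + 834/31 = 8522/31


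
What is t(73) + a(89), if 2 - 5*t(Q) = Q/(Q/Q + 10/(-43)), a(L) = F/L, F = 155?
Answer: -247922/14685 ≈ -16.883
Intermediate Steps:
a(L) = 155/L
t(Q) = ⅖ - 43*Q/165 (t(Q) = ⅖ - Q/(5*(Q/Q + 10/(-43))) = ⅖ - Q/(5*(1 + 10*(-1/43))) = ⅖ - Q/(5*(1 - 10/43)) = ⅖ - Q/(5*33/43) = ⅖ - Q*43/(5*33) = ⅖ - 43*Q/165)
t(73) + a(89) = (⅖ - 43/165*73) + 155/89 = (⅖ - 3139/165) + 155*(1/89) = -3073/165 + 155/89 = -247922/14685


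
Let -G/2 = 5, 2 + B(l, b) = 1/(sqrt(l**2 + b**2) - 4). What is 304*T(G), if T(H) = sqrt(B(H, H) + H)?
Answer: 152*sqrt(98 - 240*sqrt(2))/sqrt(-2 + 5*sqrt(2)) ≈ 1048.8*I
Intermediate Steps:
B(l, b) = -2 + 1/(-4 + sqrt(b**2 + l**2)) (B(l, b) = -2 + 1/(sqrt(l**2 + b**2) - 4) = -2 + 1/(sqrt(b**2 + l**2) - 4) = -2 + 1/(-4 + sqrt(b**2 + l**2)))
G = -10 (G = -2*5 = -10)
T(H) = sqrt(H + (9 - 2*sqrt(2)*sqrt(H**2))/(-4 + sqrt(2)*sqrt(H**2))) (T(H) = sqrt((9 - 2*sqrt(H**2 + H**2))/(-4 + sqrt(H**2 + H**2)) + H) = sqrt((9 - 2*sqrt(2)*sqrt(H**2))/(-4 + sqrt(2*H**2)) + H) = sqrt((9 - 2*sqrt(2)*sqrt(H**2))/(-4 + sqrt(2)*sqrt(H**2)) + H) = sqrt(H + (9 - 2*sqrt(2)*sqrt(H**2))/(-4 + sqrt(2)*sqrt(H**2))))
304*T(G) = 304*sqrt((9 - 10*(-4 + sqrt(2)*sqrt((-10)**2)) - 2*sqrt(2)*sqrt((-10)**2))/(-4 + sqrt(2)*sqrt((-10)**2))) = 304*sqrt((9 - 10*(-4 + sqrt(2)*sqrt(100)) - 2*sqrt(2)*sqrt(100))/(-4 + sqrt(2)*sqrt(100))) = 304*sqrt((9 - 10*(-4 + sqrt(2)*10) - 2*sqrt(2)*10)/(-4 + sqrt(2)*10)) = 304*sqrt((9 - 10*(-4 + 10*sqrt(2)) - 20*sqrt(2))/(-4 + 10*sqrt(2))) = 304*sqrt((9 + (40 - 100*sqrt(2)) - 20*sqrt(2))/(-4 + 10*sqrt(2))) = 304*sqrt((49 - 120*sqrt(2))/(-4 + 10*sqrt(2))) = 304*(sqrt(49 - 120*sqrt(2))/sqrt(-4 + 10*sqrt(2))) = 304*sqrt(49 - 120*sqrt(2))/sqrt(-4 + 10*sqrt(2))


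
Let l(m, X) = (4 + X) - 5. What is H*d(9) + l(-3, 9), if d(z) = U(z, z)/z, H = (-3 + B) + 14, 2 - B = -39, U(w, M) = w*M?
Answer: 476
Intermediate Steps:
U(w, M) = M*w
B = 41 (B = 2 - 1*(-39) = 2 + 39 = 41)
l(m, X) = -1 + X
H = 52 (H = (-3 + 41) + 14 = 38 + 14 = 52)
d(z) = z (d(z) = (z*z)/z = z²/z = z)
H*d(9) + l(-3, 9) = 52*9 + (-1 + 9) = 468 + 8 = 476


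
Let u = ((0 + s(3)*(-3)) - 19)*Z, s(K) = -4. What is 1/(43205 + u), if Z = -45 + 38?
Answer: 1/43254 ≈ 2.3119e-5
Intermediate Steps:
Z = -7
u = 49 (u = ((0 - 4*(-3)) - 19)*(-7) = ((0 + 12) - 19)*(-7) = (12 - 19)*(-7) = -7*(-7) = 49)
1/(43205 + u) = 1/(43205 + 49) = 1/43254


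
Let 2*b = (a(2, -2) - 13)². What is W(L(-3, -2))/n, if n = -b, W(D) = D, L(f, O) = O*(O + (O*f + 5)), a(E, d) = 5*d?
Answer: 36/529 ≈ 0.068053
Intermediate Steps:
L(f, O) = O*(5 + O + O*f) (L(f, O) = O*(O + (5 + O*f)) = O*(5 + O + O*f))
b = 529/2 (b = (5*(-2) - 13)²/2 = (-10 - 13)²/2 = (½)*(-23)² = (½)*529 = 529/2 ≈ 264.50)
n = -529/2 (n = -1*529/2 = -529/2 ≈ -264.50)
W(L(-3, -2))/n = (-2*(5 - 2 - 2*(-3)))/(-529/2) = -2*(5 - 2 + 6)*(-2/529) = -2*9*(-2/529) = -18*(-2/529) = 36/529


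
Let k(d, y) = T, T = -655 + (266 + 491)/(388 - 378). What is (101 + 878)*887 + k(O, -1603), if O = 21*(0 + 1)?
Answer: 8677937/10 ≈ 8.6779e+5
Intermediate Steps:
O = 21 (O = 21*1 = 21)
T = -5793/10 (T = -655 + 757/10 = -5793/10 ≈ -579.30)
k(d, y) = -5793/10
(101 + 878)*887 + k(O, -1603) = (101 + 878)*887 - 5793/10 = 979*887 - 5793/10 = 868373 - 5793/10 = 8677937/10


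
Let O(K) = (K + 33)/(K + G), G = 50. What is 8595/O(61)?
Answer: 954045/94 ≈ 10149.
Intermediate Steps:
O(K) = (33 + K)/(50 + K) (O(K) = (K + 33)/(K + 50) = (33 + K)/(50 + K))
8595/O(61) = 8595/(((33 + 61)/(50 + 61))) = 8595/((94/111)) = 8595/(((1/111)*94)) = 8595/(94/111) = 8595*(111/94) = 954045/94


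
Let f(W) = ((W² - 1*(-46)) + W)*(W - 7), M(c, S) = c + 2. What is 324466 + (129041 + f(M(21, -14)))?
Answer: 463075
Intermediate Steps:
M(c, S) = 2 + c
f(W) = (-7 + W)*(46 + W + W²) (f(W) = ((W² + 46) + W)*(-7 + W) = ((46 + W²) + W)*(-7 + W) = (46 + W + W²)*(-7 + W) = (-7 + W)*(46 + W + W²))
324466 + (129041 + f(M(21, -14))) = 324466 + (129041 + (-322 + (2 + 21)³ - 6*(2 + 21)² + 39*(2 + 21))) = 324466 + (129041 + (-322 + 23³ - 6*23² + 39*23)) = 324466 + (129041 + (-322 + 12167 - 6*529 + 897)) = 324466 + (129041 + (-322 + 12167 - 3174 + 897)) = 324466 + (129041 + 9568) = 324466 + 138609 = 463075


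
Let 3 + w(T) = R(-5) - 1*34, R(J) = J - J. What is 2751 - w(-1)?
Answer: 2788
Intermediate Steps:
R(J) = 0
w(T) = -37 (w(T) = -3 + (0 - 1*34) = -3 + (0 - 34) = -3 - 34 = -37)
2751 - w(-1) = 2751 - 1*(-37) = 2751 + 37 = 2788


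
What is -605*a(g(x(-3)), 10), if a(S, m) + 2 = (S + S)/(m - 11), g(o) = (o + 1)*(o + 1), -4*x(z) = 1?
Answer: 15125/8 ≈ 1890.6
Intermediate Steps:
x(z) = -1/4 (x(z) = -1/4*1 = -1/4)
g(o) = (1 + o)**2 (g(o) = (1 + o)*(1 + o) = (1 + o)**2)
a(S, m) = -2 + 2*S/(-11 + m) (a(S, m) = -2 + (S + S)/(m - 11) = -2 + (2*S)/(-11 + m) = -2 + 2*S/(-11 + m))
-605*a(g(x(-3)), 10) = -1210*(11 + (1 - 1/4)**2 - 1*10)/(-11 + 10) = -1210*(11 + (3/4)**2 - 10)/(-1) = -1210*(-1)*(11 + 9/16 - 10) = -1210*(-1)*25/16 = -605*(-25/8) = 15125/8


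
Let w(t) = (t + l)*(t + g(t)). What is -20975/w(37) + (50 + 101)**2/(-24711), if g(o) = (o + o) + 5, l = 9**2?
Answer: -830413313/338244168 ≈ -2.4551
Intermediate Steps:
l = 81
g(o) = 5 + 2*o (g(o) = 2*o + 5 = 5 + 2*o)
w(t) = (5 + 3*t)*(81 + t) (w(t) = (t + 81)*(t + (5 + 2*t)) = (81 + t)*(5 + 3*t) = (5 + 3*t)*(81 + t))
-20975/w(37) + (50 + 101)**2/(-24711) = -20975/(405 + 3*37**2 + 248*37) + (50 + 101)**2/(-24711) = -20975/(405 + 3*1369 + 9176) + 151**2*(-1/24711) = -20975/(405 + 4107 + 9176) + 22801*(-1/24711) = -20975/13688 - 22801/24711 = -830413313/338244168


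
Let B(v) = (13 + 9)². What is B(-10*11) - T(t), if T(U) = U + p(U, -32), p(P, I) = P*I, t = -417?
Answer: -12443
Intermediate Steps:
p(P, I) = I*P
T(U) = -31*U (T(U) = U - 32*U = -31*U)
B(v) = 484 (B(v) = 22² = 484)
B(-10*11) - T(t) = 484 - (-31)*(-417) = 484 - 1*12927 = 484 - 12927 = -12443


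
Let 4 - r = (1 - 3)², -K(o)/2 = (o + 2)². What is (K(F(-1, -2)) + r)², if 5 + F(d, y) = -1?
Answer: 1024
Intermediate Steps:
F(d, y) = -6 (F(d, y) = -5 - 1 = -6)
K(o) = -2*(2 + o)² (K(o) = -2*(o + 2)² = -2*(2 + o)²)
r = 0 (r = 4 - (1 - 3)² = 4 - 1*(-2)² = 4 - 1*4 = 4 - 4 = 0)
(K(F(-1, -2)) + r)² = (-2*(2 - 6)² + 0)² = (-2*(-4)² + 0)² = (-2*16 + 0)² = (-32 + 0)² = (-32)² = 1024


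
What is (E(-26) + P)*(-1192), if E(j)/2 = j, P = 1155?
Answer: -1314776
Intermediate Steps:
E(j) = 2*j
(E(-26) + P)*(-1192) = (2*(-26) + 1155)*(-1192) = (-52 + 1155)*(-1192) = 1103*(-1192) = -1314776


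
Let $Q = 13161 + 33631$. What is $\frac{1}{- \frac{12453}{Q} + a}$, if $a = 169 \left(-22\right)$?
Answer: $- \frac{46792}{173985109} \approx -0.00026894$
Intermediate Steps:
$Q = 46792$
$a = -3718$
$\frac{1}{- \frac{12453}{Q} + a} = \frac{1}{- \frac{12453}{46792} - 3718} = \frac{1}{- \frac{173985109}{46792}} = - \frac{46792}{173985109}$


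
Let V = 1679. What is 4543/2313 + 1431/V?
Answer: 10937600/3883527 ≈ 2.8164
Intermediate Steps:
4543/2313 + 1431/V = 4543/2313 + 1431/1679 = 10937600/3883527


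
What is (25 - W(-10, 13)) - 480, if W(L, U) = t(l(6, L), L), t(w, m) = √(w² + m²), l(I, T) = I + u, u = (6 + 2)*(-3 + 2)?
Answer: -455 - 2*√26 ≈ -465.20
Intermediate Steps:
u = -8 (u = 8*(-1) = -8)
l(I, T) = -8 + I (l(I, T) = I - 8 = -8 + I)
t(w, m) = √(m² + w²)
W(L, U) = √(4 + L²) (W(L, U) = √(L² + (-8 + 6)²) = √(L² + (-2)²) = √(L² + 4) = √(4 + L²))
(25 - W(-10, 13)) - 480 = (25 - √(4 + (-10)²)) - 480 = (25 - √(4 + 100)) - 480 = (25 - √104) - 480 = (25 - 2*√26) - 480 = -455 - 2*√26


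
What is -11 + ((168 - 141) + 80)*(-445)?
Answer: -47626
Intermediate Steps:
-11 + ((168 - 141) + 80)*(-445) = -11 + (27 + 80)*(-445) = -11 + 107*(-445) = -11 - 47615 = -47626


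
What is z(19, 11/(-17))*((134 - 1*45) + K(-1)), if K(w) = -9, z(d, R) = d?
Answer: 1520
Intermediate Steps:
z(19, 11/(-17))*((134 - 1*45) + K(-1)) = 19*((134 - 1*45) - 9) = 19*((134 - 45) - 9) = 19*(89 - 9) = 19*80 = 1520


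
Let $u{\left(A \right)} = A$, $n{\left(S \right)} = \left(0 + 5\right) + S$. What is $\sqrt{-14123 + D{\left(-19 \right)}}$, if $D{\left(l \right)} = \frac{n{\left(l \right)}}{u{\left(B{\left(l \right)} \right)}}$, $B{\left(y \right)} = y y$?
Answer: $\frac{i \sqrt{5098417}}{19} \approx 118.84 i$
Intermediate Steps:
$B{\left(y \right)} = y^{2}$
$n{\left(S \right)} = 5 + S$
$D{\left(l \right)} = \frac{5 + l}{l^{2}}$
$\sqrt{-14123 + D{\left(-19 \right)}} = \sqrt{-14123 + \frac{5 - 19}{361}} = \sqrt{-14123 + \frac{1}{361} \left(-14\right)} = \sqrt{-14123 - \frac{14}{361}} = \sqrt{- \frac{5098417}{361}} = \frac{i \sqrt{5098417}}{19}$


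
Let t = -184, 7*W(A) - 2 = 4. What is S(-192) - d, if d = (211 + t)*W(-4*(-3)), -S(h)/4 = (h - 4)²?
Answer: -1075810/7 ≈ -1.5369e+5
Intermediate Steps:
W(A) = 6/7 (W(A) = 2/7 + (⅐)*4 = 2/7 + 4/7 = 6/7)
S(h) = -4*(-4 + h)² (S(h) = -4*(h - 4)² = -4*(-4 + h)²)
d = 162/7 (d = (211 - 184)*(6/7) = 27*(6/7) = 162/7 ≈ 23.143)
S(-192) - d = -4*(-4 - 192)² - 1*162/7 = -4*(-196)² - 162/7 = -4*38416 - 162/7 = -153664 - 162/7 = -1075810/7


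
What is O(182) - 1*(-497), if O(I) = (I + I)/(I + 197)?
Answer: 188727/379 ≈ 497.96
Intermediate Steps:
O(I) = 2*I/(197 + I) (O(I) = (2*I)/(197 + I) = 2*I/(197 + I))
O(182) - 1*(-497) = 2*182/(197 + 182) - 1*(-497) = 2*182/379 + 497 = 2*182*(1/379) + 497 = 364/379 + 497 = 188727/379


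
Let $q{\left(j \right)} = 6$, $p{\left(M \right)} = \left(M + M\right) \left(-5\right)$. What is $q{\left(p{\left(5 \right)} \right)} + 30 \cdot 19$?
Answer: $576$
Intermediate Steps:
$p{\left(M \right)} = - 10 M$ ($p{\left(M \right)} = 2 M \left(-5\right) = - 10 M$)
$q{\left(p{\left(5 \right)} \right)} + 30 \cdot 19 = 6 + 30 \cdot 19 = 6 + 570 = 576$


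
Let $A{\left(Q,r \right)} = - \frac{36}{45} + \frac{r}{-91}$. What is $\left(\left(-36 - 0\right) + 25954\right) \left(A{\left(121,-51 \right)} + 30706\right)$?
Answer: $\frac{362103514078}{455} \approx 7.9583 \cdot 10^{8}$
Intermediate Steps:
$A{\left(Q,r \right)} = - \frac{4}{5} - \frac{r}{91}$ ($A{\left(Q,r \right)} = \left(-36\right) \frac{1}{45} + r \left(- \frac{1}{91}\right) = - \frac{4}{5} - \frac{r}{91}$)
$\left(\left(-36 - 0\right) + 25954\right) \left(A{\left(121,-51 \right)} + 30706\right) = \left(\left(-36 - 0\right) + 25954\right) \left(\left(- \frac{4}{5} - - \frac{51}{91}\right) + 30706\right) = \left(\left(-36 + 0\right) + 25954\right) \left(\left(- \frac{4}{5} + \frac{51}{91}\right) + 30706\right) = \left(-36 + 25954\right) \left(- \frac{109}{455} + 30706\right) = 25918 \cdot \frac{13971121}{455} = \frac{362103514078}{455}$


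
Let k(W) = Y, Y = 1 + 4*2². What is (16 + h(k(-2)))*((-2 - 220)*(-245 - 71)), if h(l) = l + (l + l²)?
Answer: 23781528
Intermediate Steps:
Y = 17 (Y = 1 + 4*4 = 1 + 16 = 17)
k(W) = 17
h(l) = l² + 2*l
(16 + h(k(-2)))*((-2 - 220)*(-245 - 71)) = (16 + 17*(2 + 17))*((-2 - 220)*(-245 - 71)) = (16 + 17*19)*(-222*(-316)) = (16 + 323)*70152 = 339*70152 = 23781528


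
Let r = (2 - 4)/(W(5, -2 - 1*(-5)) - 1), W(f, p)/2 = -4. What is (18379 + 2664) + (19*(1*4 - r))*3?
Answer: 63775/3 ≈ 21258.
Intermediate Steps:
W(f, p) = -8 (W(f, p) = 2*(-4) = -8)
r = 2/9 (r = (2 - 4)/(-8 - 1) = -2/(-9) = -2*(-⅑) = 2/9 ≈ 0.22222)
(18379 + 2664) + (19*(1*4 - r))*3 = (18379 + 2664) + (19*(1*4 - 1*2/9))*3 = 21043 + (19*(4 - 2/9))*3 = 21043 + (19*(34/9))*3 = 21043 + (646/9)*3 = 21043 + 646/3 = 63775/3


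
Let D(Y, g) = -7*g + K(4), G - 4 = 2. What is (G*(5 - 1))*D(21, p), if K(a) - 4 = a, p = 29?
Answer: -4680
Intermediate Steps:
K(a) = 4 + a
G = 6 (G = 4 + 2 = 6)
D(Y, g) = 8 - 7*g (D(Y, g) = -7*g + (4 + 4) = -7*g + 8 = 8 - 7*g)
(G*(5 - 1))*D(21, p) = (6*(5 - 1))*(8 - 7*29) = (6*4)*(8 - 203) = 24*(-195) = -4680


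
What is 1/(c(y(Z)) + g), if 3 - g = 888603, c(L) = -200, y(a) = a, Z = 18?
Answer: -1/888800 ≈ -1.1251e-6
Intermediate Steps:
g = -888600 (g = 3 - 1*888603 = 3 - 888603 = -888600)
1/(c(y(Z)) + g) = 1/(-200 - 888600) = 1/(-888800) = -1/888800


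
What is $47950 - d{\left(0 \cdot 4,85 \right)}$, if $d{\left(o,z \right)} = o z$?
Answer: $47950$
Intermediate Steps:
$47950 - d{\left(0 \cdot 4,85 \right)} = 47950 - 0 \cdot 4 \cdot 85 = 47950 - 0 \cdot 85 = 47950 - 0 = 47950 + 0 = 47950$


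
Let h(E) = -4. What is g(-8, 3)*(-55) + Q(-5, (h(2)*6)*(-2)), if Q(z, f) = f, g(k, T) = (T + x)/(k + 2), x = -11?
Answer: -76/3 ≈ -25.333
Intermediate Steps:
g(k, T) = (-11 + T)/(2 + k) (g(k, T) = (T - 11)/(k + 2) = (-11 + T)/(2 + k))
g(-8, 3)*(-55) + Q(-5, (h(2)*6)*(-2)) = ((-11 + 3)/(2 - 8))*(-55) - 4*6*(-2) = (-8/(-6))*(-55) - 24*(-2) = -1/6*(-8)*(-55) + 48 = (4/3)*(-55) + 48 = -220/3 + 48 = -76/3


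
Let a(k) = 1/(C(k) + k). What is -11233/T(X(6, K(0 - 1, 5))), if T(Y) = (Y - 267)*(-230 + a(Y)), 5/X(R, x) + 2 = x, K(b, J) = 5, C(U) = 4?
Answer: -572883/3109972 ≈ -0.18421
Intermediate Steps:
X(R, x) = 5/(-2 + x)
a(k) = 1/(4 + k)
T(Y) = (-267 + Y)*(-230 + 1/(4 + Y)) (T(Y) = (Y - 267)*(-230 + 1/(4 + Y)) = (-267 + Y)*(-230 + 1/(4 + Y)))
-11233/T(X(6, K(0 - 1, 5))) = -11233*(4 + 5/(-2 + 5))/(245373 - 230*25/(-2 + 5)² + 60491*(5/(-2 + 5))) = -11233*(4 + 5/3)/(245373 - 230*(5/3)² + 60491*(5/3)) = -11233*17/(3*(245373 - 230*25/9 + 302455/3)) = -11233*17/(3*(245373 - 5750/9 + 302455/3)) = -11233/((3/17)*(3109972/9)) = -11233/3109972/51 = -11233*51/3109972 = -572883/3109972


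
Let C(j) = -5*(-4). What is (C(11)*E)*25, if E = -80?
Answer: -40000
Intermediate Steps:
C(j) = 20
(C(11)*E)*25 = (20*(-80))*25 = -1600*25 = -40000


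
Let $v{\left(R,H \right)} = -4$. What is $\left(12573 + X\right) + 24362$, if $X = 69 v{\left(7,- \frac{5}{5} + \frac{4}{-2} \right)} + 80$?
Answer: $36739$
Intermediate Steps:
$X = -196$ ($X = 69 \left(-4\right) + 80 = -276 + 80 = -196$)
$\left(12573 + X\right) + 24362 = \left(12573 - 196\right) + 24362 = 12377 + 24362 = 36739$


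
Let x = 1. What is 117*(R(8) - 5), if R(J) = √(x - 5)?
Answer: -585 + 234*I ≈ -585.0 + 234.0*I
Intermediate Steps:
R(J) = 2*I (R(J) = √(1 - 5) = √(-4) = 2*I)
117*(R(8) - 5) = 117*(2*I - 5) = 117*(-5 + 2*I) = -585 + 234*I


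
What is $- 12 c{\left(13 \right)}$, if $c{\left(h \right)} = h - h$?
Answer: $0$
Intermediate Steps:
$c{\left(h \right)} = 0$
$- 12 c{\left(13 \right)} = \left(-12\right) 0 = 0$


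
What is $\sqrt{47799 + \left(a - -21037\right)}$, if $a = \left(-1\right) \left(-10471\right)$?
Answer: $\sqrt{79307} \approx 281.61$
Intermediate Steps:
$a = 10471$
$\sqrt{47799 + \left(a - -21037\right)} = \sqrt{47799 + \left(10471 - -21037\right)} = \sqrt{47799 + \left(10471 + 21037\right)} = \sqrt{47799 + 31508} = \sqrt{79307}$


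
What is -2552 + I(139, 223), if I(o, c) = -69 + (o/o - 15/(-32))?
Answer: -83825/32 ≈ -2619.5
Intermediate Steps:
I(o, c) = -2161/32 (I(o, c) = -69 + (1 - 15*(-1/32)) = -69 + (1 + 15/32) = -69 + 47/32 = -2161/32)
-2552 + I(139, 223) = -2552 - 2161/32 = -83825/32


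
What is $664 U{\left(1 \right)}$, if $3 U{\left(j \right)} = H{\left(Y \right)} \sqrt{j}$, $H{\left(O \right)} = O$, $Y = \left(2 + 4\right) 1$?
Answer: $1328$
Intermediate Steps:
$Y = 6$ ($Y = 6 \cdot 1 = 6$)
$U{\left(j \right)} = 2 \sqrt{j}$ ($U{\left(j \right)} = \frac{6 \sqrt{j}}{3} = 2 \sqrt{j}$)
$664 U{\left(1 \right)} = 664 \cdot 2 \sqrt{1} = 664 \cdot 2 \cdot 1 = 664 \cdot 2 = 1328$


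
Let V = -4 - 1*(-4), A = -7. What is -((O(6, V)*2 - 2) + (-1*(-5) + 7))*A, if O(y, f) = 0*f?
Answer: 70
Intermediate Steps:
V = 0 (V = -4 + 4 = 0)
O(y, f) = 0
-((O(6, V)*2 - 2) + (-1*(-5) + 7))*A = -((0*2 - 2) + (-1*(-5) + 7))*(-7) = -((0 - 2) + (5 + 7))*(-7) = -(-2 + 12)*(-7) = -10*(-7) = -1*(-70) = 70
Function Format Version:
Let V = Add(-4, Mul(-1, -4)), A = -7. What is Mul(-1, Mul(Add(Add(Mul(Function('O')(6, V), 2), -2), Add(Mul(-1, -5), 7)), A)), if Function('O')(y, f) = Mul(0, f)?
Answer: 70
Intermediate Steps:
V = 0 (V = Add(-4, 4) = 0)
Function('O')(y, f) = 0
Mul(-1, Mul(Add(Add(Mul(Function('O')(6, V), 2), -2), Add(Mul(-1, -5), 7)), A)) = Mul(-1, Mul(Add(Add(Mul(0, 2), -2), Add(Mul(-1, -5), 7)), -7)) = Mul(-1, Mul(Add(Add(0, -2), Add(5, 7)), -7)) = Mul(-1, Mul(Add(-2, 12), -7)) = Mul(-1, Mul(10, -7)) = Mul(-1, -70) = 70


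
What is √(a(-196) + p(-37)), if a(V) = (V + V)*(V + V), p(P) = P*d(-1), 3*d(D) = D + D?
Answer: √1383198/3 ≈ 392.03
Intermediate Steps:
d(D) = 2*D/3 (d(D) = (D + D)/3 = (2*D)/3 = 2*D/3)
p(P) = -2*P/3 (p(P) = P*((⅔)*(-1)) = P*(-⅔) = -2*P/3)
a(V) = 4*V² (a(V) = (2*V)*(2*V) = 4*V²)
√(a(-196) + p(-37)) = √(4*(-196)² - ⅔*(-37)) = √(4*38416 + 74/3) = √(153664 + 74/3) = √(461066/3) = √1383198/3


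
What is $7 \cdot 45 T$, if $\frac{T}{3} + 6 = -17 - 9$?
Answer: $-30240$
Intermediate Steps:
$T = -96$ ($T = -18 + 3 \left(-17 - 9\right) = -18 + 3 \left(-26\right) = -18 - 78 = -96$)
$7 \cdot 45 T = 7 \cdot 45 \left(-96\right) = 315 \left(-96\right) = -30240$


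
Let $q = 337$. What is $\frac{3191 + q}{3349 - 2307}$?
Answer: $\frac{1764}{521} \approx 3.3858$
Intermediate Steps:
$\frac{3191 + q}{3349 - 2307} = \frac{3191 + 337}{3349 - 2307} = \frac{3528}{1042} = 3528 \cdot \frac{1}{1042} = \frac{1764}{521}$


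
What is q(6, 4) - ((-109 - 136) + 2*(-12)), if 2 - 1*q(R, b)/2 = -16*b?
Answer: 401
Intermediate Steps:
q(R, b) = 4 + 32*b (q(R, b) = 4 - (-32)*b = 4 + 32*b)
q(6, 4) - ((-109 - 136) + 2*(-12)) = (4 + 32*4) - ((-109 - 136) + 2*(-12)) = (4 + 128) - (-245 - 24) = 132 - 1*(-269) = 132 + 269 = 401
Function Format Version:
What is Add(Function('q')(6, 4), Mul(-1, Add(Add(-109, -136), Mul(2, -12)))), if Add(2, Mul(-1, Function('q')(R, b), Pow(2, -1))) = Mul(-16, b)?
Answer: 401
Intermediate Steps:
Function('q')(R, b) = Add(4, Mul(32, b)) (Function('q')(R, b) = Add(4, Mul(-2, Mul(-16, b))) = Add(4, Mul(32, b)))
Add(Function('q')(6, 4), Mul(-1, Add(Add(-109, -136), Mul(2, -12)))) = Add(Add(4, Mul(32, 4)), Mul(-1, Add(Add(-109, -136), Mul(2, -12)))) = Add(Add(4, 128), Mul(-1, Add(-245, -24))) = Add(132, Mul(-1, -269)) = Add(132, 269) = 401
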